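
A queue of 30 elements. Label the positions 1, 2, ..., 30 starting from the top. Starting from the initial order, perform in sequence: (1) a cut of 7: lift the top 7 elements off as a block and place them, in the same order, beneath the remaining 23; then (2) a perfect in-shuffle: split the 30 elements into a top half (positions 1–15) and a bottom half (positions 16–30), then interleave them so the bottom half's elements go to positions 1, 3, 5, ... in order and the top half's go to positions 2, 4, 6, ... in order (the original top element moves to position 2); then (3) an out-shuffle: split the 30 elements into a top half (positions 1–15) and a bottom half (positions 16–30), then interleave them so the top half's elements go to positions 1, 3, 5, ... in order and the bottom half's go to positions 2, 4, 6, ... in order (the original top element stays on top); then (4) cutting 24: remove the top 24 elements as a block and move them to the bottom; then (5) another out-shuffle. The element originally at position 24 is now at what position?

Track the element from position 24 forward through each operation:
  after op 1 (cut 7): 24 → 17
  after op 2 (in-shuffle): 17 → 3
  after op 3 (out-shuffle): 3 → 5
  after op 4 (cut 24): 5 → 11
  after op 5 (out-shuffle): 11 → 21

21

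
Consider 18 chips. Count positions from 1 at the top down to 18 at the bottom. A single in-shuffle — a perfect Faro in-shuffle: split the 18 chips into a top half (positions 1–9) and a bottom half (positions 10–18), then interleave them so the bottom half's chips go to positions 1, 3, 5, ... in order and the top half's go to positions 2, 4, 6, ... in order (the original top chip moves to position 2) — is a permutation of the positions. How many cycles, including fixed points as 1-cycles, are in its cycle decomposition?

Trace each unvisited position around until it returns:
(1 2 4 8 16 13 ... len 18)
1 cycle in total.

1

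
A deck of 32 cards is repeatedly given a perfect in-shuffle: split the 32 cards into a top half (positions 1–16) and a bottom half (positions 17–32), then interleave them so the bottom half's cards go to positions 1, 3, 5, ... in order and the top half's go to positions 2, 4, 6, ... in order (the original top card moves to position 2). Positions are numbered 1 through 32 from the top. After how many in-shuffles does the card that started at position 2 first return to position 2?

Follow position 2 under repeated in-shuffles:
2 → 4 → 8 → 16 → 32 → 31 → 29 → 25 → 17 → 1 → 2
It first returns after 10 in-shuffles.

10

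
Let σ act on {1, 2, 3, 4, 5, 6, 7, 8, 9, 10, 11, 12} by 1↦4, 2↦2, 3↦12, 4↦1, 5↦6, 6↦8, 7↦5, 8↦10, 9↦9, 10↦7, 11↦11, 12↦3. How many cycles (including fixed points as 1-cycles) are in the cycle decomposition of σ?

6

Cycle decomposition: (1 4) (2) (3 12) (5 6 8 10 7) (9) (11).
6 cycles.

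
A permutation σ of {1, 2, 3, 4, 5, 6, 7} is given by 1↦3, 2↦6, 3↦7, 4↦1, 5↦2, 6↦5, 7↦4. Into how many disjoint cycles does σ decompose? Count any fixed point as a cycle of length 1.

2

Cycle decomposition: (1 3 7 4) (2 6 5).
2 cycles.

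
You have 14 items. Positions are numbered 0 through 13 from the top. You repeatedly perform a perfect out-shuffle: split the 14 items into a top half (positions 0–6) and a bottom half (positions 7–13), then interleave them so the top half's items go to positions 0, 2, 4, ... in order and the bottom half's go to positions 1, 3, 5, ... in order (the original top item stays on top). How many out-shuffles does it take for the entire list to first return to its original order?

The out-shuffle permutes the 14 positions with cycle lengths [1, 1, 12].
Every item is home exactly when every cycle has completed a whole number of laps, i.e. after lcm(1, 12) = 12 out-shuffles.

12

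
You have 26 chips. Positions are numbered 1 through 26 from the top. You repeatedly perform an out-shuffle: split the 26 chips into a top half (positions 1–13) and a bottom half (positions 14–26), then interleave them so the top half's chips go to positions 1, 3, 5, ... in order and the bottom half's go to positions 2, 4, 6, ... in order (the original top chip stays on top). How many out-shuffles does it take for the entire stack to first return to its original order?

The out-shuffle permutes the 26 positions with cycle lengths [1, 1, 4, 20].
Every chip is home exactly when every cycle has completed a whole number of laps, i.e. after lcm(1, 4, 20) = 20 out-shuffles.

20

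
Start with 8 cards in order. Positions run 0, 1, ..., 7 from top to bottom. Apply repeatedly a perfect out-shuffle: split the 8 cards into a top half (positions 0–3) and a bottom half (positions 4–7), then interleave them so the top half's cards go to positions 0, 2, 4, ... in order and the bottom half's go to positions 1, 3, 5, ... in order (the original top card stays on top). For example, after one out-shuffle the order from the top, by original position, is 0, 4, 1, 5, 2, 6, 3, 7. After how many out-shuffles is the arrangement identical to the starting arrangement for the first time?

The out-shuffle permutes the 8 positions with cycle lengths [1, 1, 3, 3].
Every card is home exactly when every cycle has completed a whole number of laps, i.e. after lcm(1, 3) = 3 out-shuffles.

3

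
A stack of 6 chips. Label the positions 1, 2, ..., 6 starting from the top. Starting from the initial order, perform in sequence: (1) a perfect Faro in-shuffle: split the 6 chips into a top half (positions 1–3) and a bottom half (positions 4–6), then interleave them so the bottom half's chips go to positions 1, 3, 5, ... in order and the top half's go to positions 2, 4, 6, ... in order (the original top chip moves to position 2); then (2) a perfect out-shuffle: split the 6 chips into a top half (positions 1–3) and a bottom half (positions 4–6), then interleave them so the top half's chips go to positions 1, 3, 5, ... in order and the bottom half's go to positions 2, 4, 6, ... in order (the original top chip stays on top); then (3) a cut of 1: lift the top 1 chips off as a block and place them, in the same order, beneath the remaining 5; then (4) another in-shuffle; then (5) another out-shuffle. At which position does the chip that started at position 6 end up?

6

Track the chip from position 6 forward through each operation:
  after op 1 (in-shuffle): 6 → 5
  after op 2 (out-shuffle): 5 → 4
  after op 3 (cut 1): 4 → 3
  after op 4 (in-shuffle): 3 → 6
  after op 5 (out-shuffle): 6 → 6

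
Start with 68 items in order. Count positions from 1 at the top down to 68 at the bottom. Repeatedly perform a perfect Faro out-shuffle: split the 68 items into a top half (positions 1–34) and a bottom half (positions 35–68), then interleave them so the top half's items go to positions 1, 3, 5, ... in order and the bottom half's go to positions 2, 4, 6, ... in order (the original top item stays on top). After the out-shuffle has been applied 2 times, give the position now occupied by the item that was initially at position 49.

59

Track the item's position through each out-shuffle:
49 → 30 → 59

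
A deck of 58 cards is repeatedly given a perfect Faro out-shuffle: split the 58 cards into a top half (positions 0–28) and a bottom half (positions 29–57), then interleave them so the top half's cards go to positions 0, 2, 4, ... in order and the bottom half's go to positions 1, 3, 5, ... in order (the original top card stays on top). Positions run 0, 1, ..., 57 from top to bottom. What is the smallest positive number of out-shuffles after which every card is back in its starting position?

The out-shuffle permutes the 58 positions with cycle lengths [1, 1, 2, 18, 18, 18].
Every card is home exactly when every cycle has completed a whole number of laps, i.e. after lcm(1, 2, 18) = 18 out-shuffles.

18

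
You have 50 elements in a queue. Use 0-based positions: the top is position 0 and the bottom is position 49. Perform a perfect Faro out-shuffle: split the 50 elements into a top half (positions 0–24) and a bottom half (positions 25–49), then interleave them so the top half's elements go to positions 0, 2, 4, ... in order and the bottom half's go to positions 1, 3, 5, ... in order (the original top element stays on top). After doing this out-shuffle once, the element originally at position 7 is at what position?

14

Track the element's position through each out-shuffle:
7 → 14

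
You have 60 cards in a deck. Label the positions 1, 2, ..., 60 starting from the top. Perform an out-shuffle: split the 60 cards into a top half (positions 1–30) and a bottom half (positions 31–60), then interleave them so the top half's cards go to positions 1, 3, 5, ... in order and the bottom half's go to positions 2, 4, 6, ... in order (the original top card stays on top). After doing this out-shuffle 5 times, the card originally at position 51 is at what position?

Track the card's position through each out-shuffle:
51 → 42 → 24 → 47 → 34 → 8

8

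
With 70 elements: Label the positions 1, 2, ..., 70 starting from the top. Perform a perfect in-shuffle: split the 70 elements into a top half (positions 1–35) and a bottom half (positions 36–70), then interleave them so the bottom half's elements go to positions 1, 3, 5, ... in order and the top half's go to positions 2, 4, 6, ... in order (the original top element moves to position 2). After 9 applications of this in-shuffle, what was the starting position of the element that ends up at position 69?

33

Work backwards from position 69, undoing one in-shuffle at a time:
69 ← 70 ← 35 ← 53 ← 62 ← 31 ← 51 ← 61 ← 66 ← 33
So the element now at position 69 started at position 33.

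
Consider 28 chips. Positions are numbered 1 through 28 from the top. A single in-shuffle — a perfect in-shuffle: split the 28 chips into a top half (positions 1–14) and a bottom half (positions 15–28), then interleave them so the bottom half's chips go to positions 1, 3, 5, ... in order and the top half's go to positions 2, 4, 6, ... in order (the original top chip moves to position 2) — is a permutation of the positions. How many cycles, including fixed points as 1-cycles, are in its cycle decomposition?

1

Trace each unvisited position around until it returns:
(1 2 4 8 16 3 ... len 28)
1 cycle in total.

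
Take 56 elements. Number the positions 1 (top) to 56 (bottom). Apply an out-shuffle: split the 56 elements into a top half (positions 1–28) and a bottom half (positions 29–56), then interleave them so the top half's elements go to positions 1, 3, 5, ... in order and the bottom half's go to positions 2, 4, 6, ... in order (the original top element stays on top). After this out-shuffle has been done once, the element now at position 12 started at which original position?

34

Work backwards from position 12, undoing one out-shuffle at a time:
12 ← 34
So the element now at position 12 started at position 34.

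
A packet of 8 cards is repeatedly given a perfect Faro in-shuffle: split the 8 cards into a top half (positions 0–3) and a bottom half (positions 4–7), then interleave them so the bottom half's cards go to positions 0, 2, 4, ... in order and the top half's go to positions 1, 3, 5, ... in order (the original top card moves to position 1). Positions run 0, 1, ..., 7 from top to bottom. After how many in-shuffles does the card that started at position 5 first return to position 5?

Follow position 5 under repeated in-shuffles:
5 → 2 → 5
It first returns after 2 in-shuffles.

2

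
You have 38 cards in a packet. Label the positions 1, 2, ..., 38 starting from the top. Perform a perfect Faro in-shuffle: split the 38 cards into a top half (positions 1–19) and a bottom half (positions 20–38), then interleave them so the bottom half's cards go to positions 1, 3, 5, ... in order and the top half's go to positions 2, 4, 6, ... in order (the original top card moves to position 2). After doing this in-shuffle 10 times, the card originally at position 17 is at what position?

14

Track the card's position through each in-shuffle:
17 → 34 → 29 → 19 → 38 → 37 → 35 → 31 → 23 → 7 → 14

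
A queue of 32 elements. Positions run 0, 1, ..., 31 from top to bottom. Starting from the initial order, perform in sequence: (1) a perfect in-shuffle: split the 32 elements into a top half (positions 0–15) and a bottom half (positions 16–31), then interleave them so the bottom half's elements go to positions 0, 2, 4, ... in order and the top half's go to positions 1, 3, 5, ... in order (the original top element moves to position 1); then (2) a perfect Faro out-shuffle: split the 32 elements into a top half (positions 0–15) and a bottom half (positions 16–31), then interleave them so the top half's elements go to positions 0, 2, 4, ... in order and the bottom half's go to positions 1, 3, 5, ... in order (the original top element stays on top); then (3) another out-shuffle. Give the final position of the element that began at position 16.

0

Track the element from position 16 forward through each operation:
  after op 1 (in-shuffle): 16 → 0
  after op 2 (out-shuffle): 0 → 0
  after op 3 (out-shuffle): 0 → 0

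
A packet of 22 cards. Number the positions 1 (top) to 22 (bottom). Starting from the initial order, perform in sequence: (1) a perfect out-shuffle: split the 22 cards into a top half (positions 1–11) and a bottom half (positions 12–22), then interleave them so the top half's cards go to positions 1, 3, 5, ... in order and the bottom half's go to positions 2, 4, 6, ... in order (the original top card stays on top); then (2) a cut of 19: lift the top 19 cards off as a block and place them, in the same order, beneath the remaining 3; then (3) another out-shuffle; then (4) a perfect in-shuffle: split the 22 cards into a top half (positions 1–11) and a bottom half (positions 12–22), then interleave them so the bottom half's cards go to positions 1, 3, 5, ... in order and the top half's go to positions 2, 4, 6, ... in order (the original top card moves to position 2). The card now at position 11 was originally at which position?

14

Undo the operations in reverse order, starting from position 11:
  undo op 4 (in-shuffle, from bottom half): 11 ← 17
  undo op 3 (out-shuffle, from top half): 17 ← 9
  undo op 2 (cut 19): 9 ← 6
  undo op 1 (out-shuffle, from bottom half): 6 ← 14
So the card at position 11 came from original position 14.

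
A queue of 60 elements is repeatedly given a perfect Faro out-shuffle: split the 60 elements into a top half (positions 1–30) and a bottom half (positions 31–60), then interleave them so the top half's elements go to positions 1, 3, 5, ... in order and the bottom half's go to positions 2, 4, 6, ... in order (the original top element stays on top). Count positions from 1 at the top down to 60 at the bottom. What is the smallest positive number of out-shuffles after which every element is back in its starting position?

The out-shuffle permutes the 60 positions with cycle lengths [1, 1, 58].
Every element is home exactly when every cycle has completed a whole number of laps, i.e. after lcm(1, 58) = 58 out-shuffles.

58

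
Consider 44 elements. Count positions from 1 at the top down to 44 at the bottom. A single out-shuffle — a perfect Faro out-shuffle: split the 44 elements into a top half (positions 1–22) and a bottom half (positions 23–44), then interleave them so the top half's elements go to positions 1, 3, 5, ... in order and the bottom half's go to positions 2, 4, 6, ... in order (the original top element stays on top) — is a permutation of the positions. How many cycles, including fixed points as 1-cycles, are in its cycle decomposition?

Trace each unvisited position around until it returns:
(1) (2 3 5 9 17 33 ... len 14) (4 7 13 25 6 11 ... len 14) (8 15 29 14 27 10 ... len 14) (44)
5 cycles in total.

5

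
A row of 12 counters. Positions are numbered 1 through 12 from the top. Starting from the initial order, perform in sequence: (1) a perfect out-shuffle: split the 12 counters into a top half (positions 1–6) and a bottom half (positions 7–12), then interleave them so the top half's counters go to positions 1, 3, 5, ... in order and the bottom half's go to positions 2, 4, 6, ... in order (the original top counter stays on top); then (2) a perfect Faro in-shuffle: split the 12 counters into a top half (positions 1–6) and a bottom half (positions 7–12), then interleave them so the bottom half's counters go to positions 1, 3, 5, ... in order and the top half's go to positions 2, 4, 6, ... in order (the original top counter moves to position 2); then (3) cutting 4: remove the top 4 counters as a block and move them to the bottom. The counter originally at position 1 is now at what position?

Track the counter from position 1 forward through each operation:
  after op 1 (out-shuffle): 1 → 1
  after op 2 (in-shuffle): 1 → 2
  after op 3 (cut 4): 2 → 10

10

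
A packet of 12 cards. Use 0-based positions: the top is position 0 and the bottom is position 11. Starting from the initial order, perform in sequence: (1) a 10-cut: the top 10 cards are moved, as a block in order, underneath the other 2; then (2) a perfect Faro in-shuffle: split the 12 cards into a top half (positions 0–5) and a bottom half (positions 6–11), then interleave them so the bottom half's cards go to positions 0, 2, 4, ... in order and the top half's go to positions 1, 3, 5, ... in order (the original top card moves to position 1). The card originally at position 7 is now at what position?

Track the card from position 7 forward through each operation:
  after op 1 (cut 10): 7 → 9
  after op 2 (in-shuffle): 9 → 6

6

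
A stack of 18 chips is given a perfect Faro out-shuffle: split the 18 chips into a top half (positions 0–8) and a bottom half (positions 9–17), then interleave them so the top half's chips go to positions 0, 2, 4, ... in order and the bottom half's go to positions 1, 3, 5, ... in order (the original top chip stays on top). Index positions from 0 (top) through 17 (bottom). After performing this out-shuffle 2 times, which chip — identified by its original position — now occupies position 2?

9

Work backwards from position 2, undoing one out-shuffle at a time:
2 ← 1 ← 9
So the chip now at position 2 started at position 9.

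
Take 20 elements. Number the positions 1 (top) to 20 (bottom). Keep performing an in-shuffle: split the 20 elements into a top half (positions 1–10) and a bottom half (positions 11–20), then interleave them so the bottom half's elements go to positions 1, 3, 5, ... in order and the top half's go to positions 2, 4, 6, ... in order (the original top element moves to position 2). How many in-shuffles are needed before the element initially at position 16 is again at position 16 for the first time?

6

Follow position 16 under repeated in-shuffles:
16 → 11 → 1 → 2 → 4 → 8 → 16
It first returns after 6 in-shuffles.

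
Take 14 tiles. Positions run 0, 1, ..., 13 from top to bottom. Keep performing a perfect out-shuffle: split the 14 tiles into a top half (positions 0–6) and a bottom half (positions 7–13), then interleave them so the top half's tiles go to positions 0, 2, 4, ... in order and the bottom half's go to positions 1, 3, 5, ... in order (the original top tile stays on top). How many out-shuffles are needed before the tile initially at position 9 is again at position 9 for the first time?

12

Follow position 9 under repeated out-shuffles:
9 → 5 → 10 → 7 → 1 → 2 → 4 → 8 → 3 → 6 → 12 → 11 → 9
It first returns after 12 out-shuffles.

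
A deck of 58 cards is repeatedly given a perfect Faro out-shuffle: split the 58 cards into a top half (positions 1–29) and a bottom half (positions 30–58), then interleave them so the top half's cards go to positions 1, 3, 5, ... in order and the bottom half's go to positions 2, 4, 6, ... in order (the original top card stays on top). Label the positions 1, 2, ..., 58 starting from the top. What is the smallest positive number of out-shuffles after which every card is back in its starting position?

The out-shuffle permutes the 58 positions with cycle lengths [1, 1, 2, 18, 18, 18].
Every card is home exactly when every cycle has completed a whole number of laps, i.e. after lcm(1, 2, 18) = 18 out-shuffles.

18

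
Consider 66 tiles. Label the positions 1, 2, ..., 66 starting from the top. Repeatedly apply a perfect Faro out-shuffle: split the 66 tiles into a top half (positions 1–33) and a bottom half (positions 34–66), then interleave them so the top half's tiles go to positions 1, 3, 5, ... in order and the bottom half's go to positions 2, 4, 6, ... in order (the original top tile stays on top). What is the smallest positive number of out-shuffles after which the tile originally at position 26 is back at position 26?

12

Follow position 26 under repeated out-shuffles:
26 → 51 → 36 → 6 → 11 → 21 → 41 → 16 → 31 → 61 → 56 → 46 → 26
It first returns after 12 out-shuffles.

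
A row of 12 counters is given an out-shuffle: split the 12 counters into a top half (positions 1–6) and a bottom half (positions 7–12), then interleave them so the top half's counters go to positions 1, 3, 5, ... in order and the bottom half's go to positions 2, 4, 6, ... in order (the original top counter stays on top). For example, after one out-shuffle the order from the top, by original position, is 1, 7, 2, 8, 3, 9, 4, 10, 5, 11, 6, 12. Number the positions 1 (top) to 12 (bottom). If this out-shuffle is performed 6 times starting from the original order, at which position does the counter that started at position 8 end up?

Track the counter's position through each out-shuffle:
8 → 4 → 7 → 2 → 3 → 5 → 9

9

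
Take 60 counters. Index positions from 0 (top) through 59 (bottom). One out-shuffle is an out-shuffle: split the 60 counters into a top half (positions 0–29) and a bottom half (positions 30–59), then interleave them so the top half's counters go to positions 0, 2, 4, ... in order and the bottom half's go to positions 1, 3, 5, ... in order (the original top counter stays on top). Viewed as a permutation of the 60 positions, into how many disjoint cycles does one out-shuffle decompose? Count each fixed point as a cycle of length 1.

3

Trace each unvisited position around until it returns:
(0) (1 2 4 8 16 32 ... len 58) (59)
3 cycles in total.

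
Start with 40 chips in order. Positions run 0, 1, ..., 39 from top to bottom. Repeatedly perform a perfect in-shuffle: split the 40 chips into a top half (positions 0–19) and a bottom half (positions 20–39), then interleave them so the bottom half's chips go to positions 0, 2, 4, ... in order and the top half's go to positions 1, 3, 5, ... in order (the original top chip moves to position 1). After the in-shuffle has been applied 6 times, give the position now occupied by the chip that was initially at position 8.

Track the chip's position through each in-shuffle:
8 → 17 → 35 → 30 → 20 → 0 → 1

1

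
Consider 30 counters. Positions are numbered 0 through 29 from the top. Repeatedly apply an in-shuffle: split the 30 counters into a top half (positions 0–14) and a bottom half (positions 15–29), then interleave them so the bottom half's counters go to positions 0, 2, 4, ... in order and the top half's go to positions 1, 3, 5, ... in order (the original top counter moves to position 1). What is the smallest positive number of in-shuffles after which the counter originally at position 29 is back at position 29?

5

Follow position 29 under repeated in-shuffles:
29 → 28 → 26 → 22 → 14 → 29
It first returns after 5 in-shuffles.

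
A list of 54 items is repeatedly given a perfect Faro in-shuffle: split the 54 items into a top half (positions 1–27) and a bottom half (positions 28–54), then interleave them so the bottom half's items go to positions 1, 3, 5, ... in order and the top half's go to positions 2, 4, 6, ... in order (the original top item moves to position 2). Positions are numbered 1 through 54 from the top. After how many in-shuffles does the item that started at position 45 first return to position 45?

Follow position 45 under repeated in-shuffles:
45 → 35 → 15 → 30 → 5 → 10 → 20 → 40 → 25 → 50 → 45
It first returns after 10 in-shuffles.

10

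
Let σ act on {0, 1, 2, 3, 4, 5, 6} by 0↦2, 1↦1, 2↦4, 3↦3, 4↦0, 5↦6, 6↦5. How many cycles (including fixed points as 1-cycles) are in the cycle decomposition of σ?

Cycle decomposition: (0 2 4) (1) (3) (5 6).
4 cycles.

4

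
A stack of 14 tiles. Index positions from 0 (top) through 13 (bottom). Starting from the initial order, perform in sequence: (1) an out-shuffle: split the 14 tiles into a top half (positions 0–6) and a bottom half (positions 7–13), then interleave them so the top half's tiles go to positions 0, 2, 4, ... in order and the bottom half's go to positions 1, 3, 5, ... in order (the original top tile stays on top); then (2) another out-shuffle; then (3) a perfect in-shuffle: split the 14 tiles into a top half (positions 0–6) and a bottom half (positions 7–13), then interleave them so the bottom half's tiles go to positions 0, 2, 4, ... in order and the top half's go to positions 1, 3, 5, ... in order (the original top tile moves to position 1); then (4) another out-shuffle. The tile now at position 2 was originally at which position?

Undo the operations in reverse order, starting from position 2:
  undo op 4 (out-shuffle, from top half): 2 ← 1
  undo op 3 (in-shuffle, from top half): 1 ← 0
  undo op 2 (out-shuffle, from top half): 0 ← 0
  undo op 1 (out-shuffle, from top half): 0 ← 0
So the tile at position 2 came from original position 0.

0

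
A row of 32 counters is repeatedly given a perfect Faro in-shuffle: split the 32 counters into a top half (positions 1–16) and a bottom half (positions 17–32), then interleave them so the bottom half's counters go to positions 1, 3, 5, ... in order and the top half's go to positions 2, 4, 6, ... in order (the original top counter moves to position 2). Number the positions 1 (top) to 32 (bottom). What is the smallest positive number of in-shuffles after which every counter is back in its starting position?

10

The in-shuffle permutes the 32 positions with cycle lengths [2, 10, 10, 10].
Every counter is home exactly when every cycle has completed a whole number of laps, i.e. after lcm(2, 10) = 10 in-shuffles.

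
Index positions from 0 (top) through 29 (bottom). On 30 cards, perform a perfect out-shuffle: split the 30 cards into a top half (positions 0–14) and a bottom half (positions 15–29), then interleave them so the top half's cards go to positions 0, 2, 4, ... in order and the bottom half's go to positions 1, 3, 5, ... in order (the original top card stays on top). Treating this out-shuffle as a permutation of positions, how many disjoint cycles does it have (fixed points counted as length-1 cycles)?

3

Trace each unvisited position around until it returns:
(0) (1 2 4 8 16 3 ... len 28) (29)
3 cycles in total.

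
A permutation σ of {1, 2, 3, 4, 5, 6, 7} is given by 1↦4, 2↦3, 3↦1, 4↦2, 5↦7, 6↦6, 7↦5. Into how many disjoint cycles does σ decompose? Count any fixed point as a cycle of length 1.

3

Cycle decomposition: (1 4 2 3) (5 7) (6).
3 cycles.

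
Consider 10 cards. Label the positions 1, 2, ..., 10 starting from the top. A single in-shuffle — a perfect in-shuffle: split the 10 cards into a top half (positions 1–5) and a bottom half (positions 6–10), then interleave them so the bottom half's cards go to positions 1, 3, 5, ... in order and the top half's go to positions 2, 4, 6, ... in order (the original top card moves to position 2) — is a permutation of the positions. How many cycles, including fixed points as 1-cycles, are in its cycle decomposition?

1

Trace each unvisited position around until it returns:
(1 2 4 8 5 10 9 7 3 6)
1 cycle in total.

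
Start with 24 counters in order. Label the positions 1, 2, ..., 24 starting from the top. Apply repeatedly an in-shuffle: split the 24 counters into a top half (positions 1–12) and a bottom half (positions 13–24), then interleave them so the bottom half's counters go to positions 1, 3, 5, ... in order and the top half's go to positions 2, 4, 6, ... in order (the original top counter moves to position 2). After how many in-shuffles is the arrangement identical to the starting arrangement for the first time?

The in-shuffle permutes the 24 positions with cycle lengths [4, 20].
Every counter is home exactly when every cycle has completed a whole number of laps, i.e. after lcm(4, 20) = 20 in-shuffles.

20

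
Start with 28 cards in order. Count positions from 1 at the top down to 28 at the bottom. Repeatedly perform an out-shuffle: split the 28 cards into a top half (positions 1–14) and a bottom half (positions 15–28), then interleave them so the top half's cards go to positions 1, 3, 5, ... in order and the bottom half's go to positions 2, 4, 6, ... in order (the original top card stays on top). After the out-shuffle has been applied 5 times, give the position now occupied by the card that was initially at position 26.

18

Track the card's position through each out-shuffle:
26 → 24 → 20 → 12 → 23 → 18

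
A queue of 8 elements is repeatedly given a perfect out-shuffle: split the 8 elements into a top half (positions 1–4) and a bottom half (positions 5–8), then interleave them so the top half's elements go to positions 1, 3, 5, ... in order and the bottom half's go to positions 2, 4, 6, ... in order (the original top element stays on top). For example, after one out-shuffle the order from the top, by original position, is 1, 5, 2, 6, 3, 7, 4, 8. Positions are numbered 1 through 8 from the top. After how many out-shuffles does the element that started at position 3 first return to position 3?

3

Follow position 3 under repeated out-shuffles:
3 → 5 → 2 → 3
It first returns after 3 out-shuffles.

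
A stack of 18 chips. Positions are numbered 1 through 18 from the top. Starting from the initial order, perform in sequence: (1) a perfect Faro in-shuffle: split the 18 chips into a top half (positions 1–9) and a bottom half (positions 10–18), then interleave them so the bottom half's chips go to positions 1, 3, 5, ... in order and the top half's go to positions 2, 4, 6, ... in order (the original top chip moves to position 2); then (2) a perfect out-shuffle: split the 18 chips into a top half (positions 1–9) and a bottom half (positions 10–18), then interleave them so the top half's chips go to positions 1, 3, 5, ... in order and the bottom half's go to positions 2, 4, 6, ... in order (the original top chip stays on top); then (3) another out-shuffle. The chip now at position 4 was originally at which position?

3

Undo the operations in reverse order, starting from position 4:
  undo op 3 (out-shuffle, from bottom half): 4 ← 11
  undo op 2 (out-shuffle, from top half): 11 ← 6
  undo op 1 (in-shuffle, from top half): 6 ← 3
So the chip at position 4 came from original position 3.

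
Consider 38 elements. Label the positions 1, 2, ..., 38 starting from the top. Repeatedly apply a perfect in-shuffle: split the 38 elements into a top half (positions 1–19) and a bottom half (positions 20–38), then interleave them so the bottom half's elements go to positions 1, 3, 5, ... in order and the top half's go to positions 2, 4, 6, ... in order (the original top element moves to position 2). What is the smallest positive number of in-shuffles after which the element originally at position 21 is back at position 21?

Follow position 21 under repeated in-shuffles:
21 → 3 → 6 → 12 → 24 → 9 → 18 → 36 → 33 → 27 → 15 → 30 → 21
It first returns after 12 in-shuffles.

12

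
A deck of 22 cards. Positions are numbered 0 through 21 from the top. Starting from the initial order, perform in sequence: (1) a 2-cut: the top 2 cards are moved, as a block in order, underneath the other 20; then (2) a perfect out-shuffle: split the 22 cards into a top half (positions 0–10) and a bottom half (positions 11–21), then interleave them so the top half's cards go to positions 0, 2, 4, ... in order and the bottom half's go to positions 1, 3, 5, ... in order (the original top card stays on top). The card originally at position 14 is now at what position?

3

Track the card from position 14 forward through each operation:
  after op 1 (cut 2): 14 → 12
  after op 2 (out-shuffle): 12 → 3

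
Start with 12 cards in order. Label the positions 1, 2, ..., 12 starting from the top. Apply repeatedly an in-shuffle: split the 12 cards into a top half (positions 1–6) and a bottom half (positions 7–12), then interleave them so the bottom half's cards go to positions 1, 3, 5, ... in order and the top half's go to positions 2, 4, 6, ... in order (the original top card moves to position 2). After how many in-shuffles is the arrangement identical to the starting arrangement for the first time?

The in-shuffle permutes the 12 positions with cycle lengths [12].
Every card is home exactly when every cycle has completed a whole number of laps, i.e. after lcm(12) = 12 in-shuffles.

12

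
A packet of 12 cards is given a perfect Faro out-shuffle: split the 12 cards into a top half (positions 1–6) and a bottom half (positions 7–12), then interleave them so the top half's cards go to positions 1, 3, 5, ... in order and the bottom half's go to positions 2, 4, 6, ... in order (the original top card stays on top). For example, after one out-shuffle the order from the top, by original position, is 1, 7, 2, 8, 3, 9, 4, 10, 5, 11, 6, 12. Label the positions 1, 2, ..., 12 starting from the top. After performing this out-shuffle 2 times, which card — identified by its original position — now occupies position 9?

3

Work backwards from position 9, undoing one out-shuffle at a time:
9 ← 5 ← 3
So the card now at position 9 started at position 3.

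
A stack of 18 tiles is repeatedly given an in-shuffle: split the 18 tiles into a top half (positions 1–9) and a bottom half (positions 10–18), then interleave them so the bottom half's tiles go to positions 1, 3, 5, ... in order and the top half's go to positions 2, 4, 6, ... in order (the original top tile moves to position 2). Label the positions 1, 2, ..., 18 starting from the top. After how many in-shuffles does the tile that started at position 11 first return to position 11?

18

Follow position 11 under repeated in-shuffles:
11 → 3 → 6 → 12 → 5 → 10 → 1 → 2 → 4 → 8 → 16 → 13 → 7 → 14 → 9 → 18 → 17 → 15 → 11
It first returns after 18 in-shuffles.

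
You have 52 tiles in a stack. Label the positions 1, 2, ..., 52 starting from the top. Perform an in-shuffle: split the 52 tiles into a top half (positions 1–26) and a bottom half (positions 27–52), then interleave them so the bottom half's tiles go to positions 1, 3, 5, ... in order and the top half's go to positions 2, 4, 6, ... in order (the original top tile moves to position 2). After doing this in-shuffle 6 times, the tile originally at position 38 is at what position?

Track the tile's position through each in-shuffle:
38 → 23 → 46 → 39 → 25 → 50 → 47

47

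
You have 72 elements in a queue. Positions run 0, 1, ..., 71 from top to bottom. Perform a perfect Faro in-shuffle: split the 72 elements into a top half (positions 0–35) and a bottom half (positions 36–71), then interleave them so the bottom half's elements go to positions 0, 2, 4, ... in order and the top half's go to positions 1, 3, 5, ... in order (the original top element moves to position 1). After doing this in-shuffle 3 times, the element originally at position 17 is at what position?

70

Track the element's position through each in-shuffle:
17 → 35 → 71 → 70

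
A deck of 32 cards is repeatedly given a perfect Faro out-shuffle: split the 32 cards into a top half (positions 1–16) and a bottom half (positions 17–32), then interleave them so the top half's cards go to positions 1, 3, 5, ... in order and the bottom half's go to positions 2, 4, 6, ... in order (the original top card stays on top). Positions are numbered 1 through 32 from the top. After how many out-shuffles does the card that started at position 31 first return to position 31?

Follow position 31 under repeated out-shuffles:
31 → 30 → 28 → 24 → 16 → 31
It first returns after 5 out-shuffles.

5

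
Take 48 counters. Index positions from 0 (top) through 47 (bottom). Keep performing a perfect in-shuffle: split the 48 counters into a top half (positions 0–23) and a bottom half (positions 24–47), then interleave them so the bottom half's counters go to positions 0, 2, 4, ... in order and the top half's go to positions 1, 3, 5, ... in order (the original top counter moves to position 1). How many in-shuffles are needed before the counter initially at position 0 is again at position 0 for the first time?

Follow position 0 under repeated in-shuffles:
0 → 1 → 3 → 7 → 15 → 31 → 14 → 29 → ... → 0 (length 21)
It first returns after 21 in-shuffles.

21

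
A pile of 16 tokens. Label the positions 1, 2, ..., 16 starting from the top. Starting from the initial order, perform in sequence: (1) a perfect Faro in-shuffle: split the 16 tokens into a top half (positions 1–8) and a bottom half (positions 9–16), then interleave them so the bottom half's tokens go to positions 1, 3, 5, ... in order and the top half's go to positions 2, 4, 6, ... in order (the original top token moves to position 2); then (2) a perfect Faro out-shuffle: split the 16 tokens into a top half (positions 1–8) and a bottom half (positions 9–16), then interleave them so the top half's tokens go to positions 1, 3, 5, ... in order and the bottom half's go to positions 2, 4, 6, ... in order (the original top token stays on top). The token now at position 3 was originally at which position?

1

Undo the operations in reverse order, starting from position 3:
  undo op 2 (out-shuffle, from top half): 3 ← 2
  undo op 1 (in-shuffle, from top half): 2 ← 1
So the token at position 3 came from original position 1.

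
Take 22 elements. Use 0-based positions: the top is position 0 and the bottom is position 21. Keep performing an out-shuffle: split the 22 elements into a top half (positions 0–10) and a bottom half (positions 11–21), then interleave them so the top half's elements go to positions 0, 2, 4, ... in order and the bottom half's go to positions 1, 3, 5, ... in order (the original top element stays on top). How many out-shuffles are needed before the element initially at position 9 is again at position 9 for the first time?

Follow position 9 under repeated out-shuffles:
9 → 18 → 15 → 9
It first returns after 3 out-shuffles.

3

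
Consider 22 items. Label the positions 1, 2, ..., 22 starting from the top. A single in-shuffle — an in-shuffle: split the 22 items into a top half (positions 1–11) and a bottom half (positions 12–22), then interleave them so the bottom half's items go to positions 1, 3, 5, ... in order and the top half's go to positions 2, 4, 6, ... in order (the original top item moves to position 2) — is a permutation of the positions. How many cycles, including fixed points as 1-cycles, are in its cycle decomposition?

2

Trace each unvisited position around until it returns:
(1 2 4 8 16 9 ... len 11) (5 10 20 17 11 22 ... len 11)
2 cycles in total.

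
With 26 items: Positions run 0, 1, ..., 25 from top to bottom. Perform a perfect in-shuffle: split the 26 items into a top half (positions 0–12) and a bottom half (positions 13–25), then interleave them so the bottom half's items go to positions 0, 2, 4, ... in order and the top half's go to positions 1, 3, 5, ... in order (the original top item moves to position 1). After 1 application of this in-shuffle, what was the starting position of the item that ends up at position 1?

0

Work backwards from position 1, undoing one in-shuffle at a time:
1 ← 0
So the item now at position 1 started at position 0.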